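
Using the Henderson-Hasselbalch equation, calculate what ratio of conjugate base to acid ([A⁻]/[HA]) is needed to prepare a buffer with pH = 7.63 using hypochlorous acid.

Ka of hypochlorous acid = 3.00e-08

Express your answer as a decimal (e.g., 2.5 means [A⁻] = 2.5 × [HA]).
[A⁻]/[HA] = 1.280

pKa = −log(3.00e-08) = 7.5229. pH = pKa + log([A⁻]/[HA]). 7.63 = 7.5229 + log(ratio). log(ratio) = 7.63 − 7.5229 = 0.1071. ratio = 10^(0.1071) = 1.280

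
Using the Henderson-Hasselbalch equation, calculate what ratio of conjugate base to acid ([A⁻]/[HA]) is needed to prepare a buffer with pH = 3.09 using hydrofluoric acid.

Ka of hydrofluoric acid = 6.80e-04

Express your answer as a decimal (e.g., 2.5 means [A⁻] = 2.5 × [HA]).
[A⁻]/[HA] = 0.837

pKa = −log(6.80e-04) = 3.1675. pH = pKa + log([A⁻]/[HA]). 3.09 = 3.1675 + log(ratio). log(ratio) = 3.09 − 3.1675 = -0.0775. ratio = 10^(-0.0775) = 0.837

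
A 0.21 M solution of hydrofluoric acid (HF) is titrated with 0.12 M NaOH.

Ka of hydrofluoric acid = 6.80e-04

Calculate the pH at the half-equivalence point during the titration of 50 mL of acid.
pH = pKa = 3.17

At the half-equivalence point, [HA] = [A⁻], so by Henderson–Hasselbalch pH = pKa + log(1) = pKa.
pKa = −log(6.80e-04) = 3.17.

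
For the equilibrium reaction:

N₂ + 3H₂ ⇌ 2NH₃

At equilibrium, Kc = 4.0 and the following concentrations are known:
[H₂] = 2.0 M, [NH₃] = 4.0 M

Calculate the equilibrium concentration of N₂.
[N₂] = 0.5000 M

Kc = ([NH₃]^2) / ([N₂] × [H₂]^3) = 4.0
[N₂]^1 = (product terms)/(Kc · other reactant terms) = 16 / (4.0 · 8) = 0.5
[N₂] = 0.5000 M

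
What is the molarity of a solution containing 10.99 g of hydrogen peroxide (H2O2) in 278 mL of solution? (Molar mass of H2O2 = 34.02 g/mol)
Moles of H2O2 = 10.99 g ÷ 34.02 g/mol = 0.323045 mol
Volume = 278 mL = 0.278 L
Molarity = 0.323045 mol ÷ 0.278 L = 1.162 M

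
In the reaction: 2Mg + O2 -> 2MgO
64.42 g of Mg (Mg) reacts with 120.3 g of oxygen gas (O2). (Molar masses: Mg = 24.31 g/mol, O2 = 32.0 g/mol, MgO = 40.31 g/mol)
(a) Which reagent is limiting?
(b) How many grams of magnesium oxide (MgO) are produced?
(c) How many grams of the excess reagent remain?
(a) Mg, (b) 106.8 g, (c) 77.9 g

Moles of Mg = 64.42 g ÷ 24.31 g/mol = 2.64994 mol
Moles of O2 = 120.3 g ÷ 32.0 g/mol = 3.75937 mol
Moles ÷ coefficient: Mg: 2.64994/2 = 1.325, O2: 3.75937/1 = 3.759
(a) Mg has the smaller value, so Mg is the limiting reagent.
(b) Moles of MgO = 2.64994 mol Mg × (2/2) = 2.64994 mol; mass = 2.64994 mol × 40.31 g/mol = 106.8 g
(c) O2 consumed = 2.64994 × (1/2) = 1.32497 mol; remaining = 3.75937 − 1.32497 = 2.43441 mol; mass = 2.43441 mol × 32.0 g/mol = 77.9 g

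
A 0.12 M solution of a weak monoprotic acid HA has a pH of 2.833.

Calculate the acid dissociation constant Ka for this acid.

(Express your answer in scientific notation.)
K_a = 1.82e-05

[H⁺] = 10^(−pH) = 10^(−2.833) = 1.469e-03 M. For HA ⇌ H⁺ + A⁻, Ka = x²/(C − x) = (1.469e-03)²/(0.12 − 1.469e-03) = 1.82e-05.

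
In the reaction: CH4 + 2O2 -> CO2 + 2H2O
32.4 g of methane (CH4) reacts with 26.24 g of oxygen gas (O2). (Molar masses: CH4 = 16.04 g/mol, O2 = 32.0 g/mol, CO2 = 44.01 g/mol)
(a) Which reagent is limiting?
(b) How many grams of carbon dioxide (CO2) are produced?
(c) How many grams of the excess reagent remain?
(a) O2, (b) 18.04 g, (c) 25.82 g

Moles of CH4 = 32.4 g ÷ 16.04 g/mol = 2.01995 mol
Moles of O2 = 26.24 g ÷ 32.0 g/mol = 0.82 mol
Moles ÷ coefficient: CH4: 2.01995/1 = 2.02, O2: 0.82/2 = 0.41
(a) O2 has the smaller value, so O2 is the limiting reagent.
(b) Moles of CO2 = 0.82 mol O2 × (1/2) = 0.41 mol; mass = 0.41 mol × 44.01 g/mol = 18.04 g
(c) CH4 consumed = 0.82 × (1/2) = 0.41 mol; remaining = 2.01995 − 0.41 = 1.60995 mol; mass = 1.60995 mol × 16.04 g/mol = 25.82 g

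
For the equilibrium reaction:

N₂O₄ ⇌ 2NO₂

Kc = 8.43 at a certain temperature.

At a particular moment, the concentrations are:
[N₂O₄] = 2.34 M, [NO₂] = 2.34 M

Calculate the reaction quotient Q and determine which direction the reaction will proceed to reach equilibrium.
Q = 2.340, Q < K, reaction proceeds forward (toward products)

Q = ([NO₂]^2) / ([N₂O₄])
  = ((2.34)^2) / ((2.34)) = 5.4756/2.34 = 2.34
Since Q = 2.34 < Kc = 8.43, the reaction proceeds forward (toward products) to reach equilibrium.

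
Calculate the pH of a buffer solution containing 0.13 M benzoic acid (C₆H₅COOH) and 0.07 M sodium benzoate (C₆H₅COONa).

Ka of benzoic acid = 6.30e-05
pH = 3.93

pKa = -log(6.30e-05) = 4.20. pH = pKa + log([A⁻]/[HA]) = 4.20 + log(0.07/0.13)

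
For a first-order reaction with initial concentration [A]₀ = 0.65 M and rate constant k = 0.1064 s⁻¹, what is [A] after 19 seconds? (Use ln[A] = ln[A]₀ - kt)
0.0861 M

ln[A] = ln[A]₀ - k·t = ln(0.65) - (0.1064)·(19) = -0.4308 - 2.0216 = -2.4524
[A] = e^(-2.4524) = 0.0861 M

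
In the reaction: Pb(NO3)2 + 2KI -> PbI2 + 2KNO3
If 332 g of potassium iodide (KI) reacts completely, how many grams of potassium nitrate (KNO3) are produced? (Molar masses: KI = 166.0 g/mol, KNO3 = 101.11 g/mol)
Moles of KI = 332 g ÷ 166.0 g/mol = 2 mol
Mole ratio: 2 mol KNO3 / 2 mol KI
Moles of KNO3 = 2 × (2/2) = 2 mol
Mass of KNO3 = 2 mol × 101.11 g/mol = 202.2 g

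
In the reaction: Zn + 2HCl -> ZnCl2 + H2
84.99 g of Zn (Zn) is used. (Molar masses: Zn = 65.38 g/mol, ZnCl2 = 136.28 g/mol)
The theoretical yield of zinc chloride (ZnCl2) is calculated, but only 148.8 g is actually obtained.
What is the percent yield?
Moles of Zn = 84.99 g ÷ 65.38 g/mol = 1.29994 mol
Mole ratio: 1 mol ZnCl2 / 1 mol Zn
Moles of ZnCl2 = 1.29994 × (1/1) = 1.29994 mol
Theoretical yield = 1.29994 mol × 136.28 g/mol = 177.16 g
Actual yield = 148.8 g
Percent yield = (148.8 / 177.16) × 100% = 84.0%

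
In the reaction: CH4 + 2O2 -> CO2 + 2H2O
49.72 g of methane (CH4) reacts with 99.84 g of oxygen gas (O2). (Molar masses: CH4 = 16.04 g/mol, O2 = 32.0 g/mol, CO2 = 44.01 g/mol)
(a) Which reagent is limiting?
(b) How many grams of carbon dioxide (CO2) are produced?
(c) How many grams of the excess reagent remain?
(a) O2, (b) 68.66 g, (c) 24.7 g

Moles of CH4 = 49.72 g ÷ 16.04 g/mol = 3.09975 mol
Moles of O2 = 99.84 g ÷ 32.0 g/mol = 3.12 mol
Moles ÷ coefficient: CH4: 3.09975/1 = 3.1, O2: 3.12/2 = 1.56
(a) O2 has the smaller value, so O2 is the limiting reagent.
(b) Moles of CO2 = 3.12 mol O2 × (1/2) = 1.56 mol; mass = 1.56 mol × 44.01 g/mol = 68.66 g
(c) CH4 consumed = 3.12 × (1/2) = 1.56 mol; remaining = 3.09975 − 1.56 = 1.53975 mol; mass = 1.53975 mol × 16.04 g/mol = 24.7 g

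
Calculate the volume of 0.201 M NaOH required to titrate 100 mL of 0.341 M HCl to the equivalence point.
V_{base} = 169.7 mL

At equivalence: moles acid = moles base.
moles HCl = 0.341 M × 0.1 L = 0.0341 mol
V_NaOH = 0.0341 mol ÷ 0.201 M = 0.1697 L = 169.7 mL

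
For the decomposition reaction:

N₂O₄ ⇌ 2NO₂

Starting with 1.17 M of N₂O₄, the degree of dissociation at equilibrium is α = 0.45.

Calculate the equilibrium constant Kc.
K_c = 1.7231

x = α·[A]₀ = 0.45 × 1.17 = 0.5265 M dissociated.
At eq: [N₂O₄] = 1.17 − 0.5265 = 0.6435 M; [NO₂] = 2x = 1.053 M.
Kc = [NO₂]²/[N₂O₄] = (1.053)²/0.6435 = 1.723.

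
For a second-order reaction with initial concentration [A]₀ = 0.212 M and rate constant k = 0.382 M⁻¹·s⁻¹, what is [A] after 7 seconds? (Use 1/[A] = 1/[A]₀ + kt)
0.1353 M

1/[A] = 1/[A]₀ + k·t = 1/0.212 + (0.382)·(7) = 4.7170 + 2.6740 = 7.3910
[A] = 1/7.3910 = 0.1353 M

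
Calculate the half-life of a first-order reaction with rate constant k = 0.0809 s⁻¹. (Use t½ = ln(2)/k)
8.57 s

t½ = ln(2)/k = 0.6931/0.0809 = 8.57 s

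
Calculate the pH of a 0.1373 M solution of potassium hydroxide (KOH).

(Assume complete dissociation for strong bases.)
pH = 13.14

[OH⁻] = 0.1373 M for strong base. pOH = -log[OH⁻] = 0.86, pH = 14 - pOH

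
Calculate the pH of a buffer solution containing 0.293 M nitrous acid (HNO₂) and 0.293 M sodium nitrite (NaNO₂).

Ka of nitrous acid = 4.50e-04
pH = 3.35

pKa = -log(4.50e-04) = 3.35. pH = pKa + log([A⁻]/[HA]) = 3.35 + log(0.293/0.293)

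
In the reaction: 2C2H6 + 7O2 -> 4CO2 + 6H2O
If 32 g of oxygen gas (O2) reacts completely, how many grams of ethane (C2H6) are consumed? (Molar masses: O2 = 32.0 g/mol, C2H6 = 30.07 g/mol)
Moles of O2 = 32 g ÷ 32.0 g/mol = 1 mol
Mole ratio: 2 mol C2H6 / 7 mol O2
Moles of C2H6 = 1 × (2/7) = 0.285714 mol
Mass of C2H6 = 0.285714 mol × 30.07 g/mol = 8.591 g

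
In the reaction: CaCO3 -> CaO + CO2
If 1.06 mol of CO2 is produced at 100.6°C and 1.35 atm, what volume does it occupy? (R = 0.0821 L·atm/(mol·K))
T = 100.6°C + 273.15 = 373.75 K
V = nRT/P = (1.06 × 0.0821 × 373.75) / 1.35
V = 24.09 L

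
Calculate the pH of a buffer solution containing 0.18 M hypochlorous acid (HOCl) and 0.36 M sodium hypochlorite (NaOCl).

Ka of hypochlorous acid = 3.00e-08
pH = 7.82

pKa = -log(3.00e-08) = 7.52. pH = pKa + log([A⁻]/[HA]) = 7.52 + log(0.36/0.18)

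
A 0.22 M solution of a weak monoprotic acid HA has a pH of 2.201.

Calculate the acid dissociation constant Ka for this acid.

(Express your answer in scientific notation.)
K_a = 1.85e-04

[H⁺] = 10^(−pH) = 10^(−2.201) = 6.295e-03 M. For HA ⇌ H⁺ + A⁻, Ka = x²/(C − x) = (6.295e-03)²/(0.22 − 6.295e-03) = 1.85e-04.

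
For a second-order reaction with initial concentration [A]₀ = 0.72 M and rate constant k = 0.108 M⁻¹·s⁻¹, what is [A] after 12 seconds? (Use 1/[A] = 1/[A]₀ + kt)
0.3725 M

1/[A] = 1/[A]₀ + k·t = 1/0.72 + (0.108)·(12) = 1.3889 + 1.2960 = 2.6849
[A] = 1/2.6849 = 0.3725 M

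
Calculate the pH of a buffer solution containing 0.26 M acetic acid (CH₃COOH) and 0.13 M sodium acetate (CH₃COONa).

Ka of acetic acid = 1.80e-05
pH = 4.44

pKa = -log(1.80e-05) = 4.74. pH = pKa + log([A⁻]/[HA]) = 4.74 + log(0.13/0.26)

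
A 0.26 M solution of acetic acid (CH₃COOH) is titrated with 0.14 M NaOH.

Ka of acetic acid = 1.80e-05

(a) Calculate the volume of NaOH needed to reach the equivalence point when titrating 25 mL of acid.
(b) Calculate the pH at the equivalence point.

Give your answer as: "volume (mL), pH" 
V = 46.4 mL, pH = 8.85

(a) At equivalence: moles acid = moles base.
moles acid = 0.26 × 0.025 = 0.0065 mol; V_NaOH = 0.0065/0.14 = 0.04643 L = 46.4 mL.
(b) At equivalence, all acid → conjugate base A⁻ at [A⁻] = 0.0065/0.07143 = 0.091 M.
Kb = Kw/Ka = 1.0e-14/1.80e-05 = 5.556e-10; [OH⁻] = √(Kb·[A⁻]) = 7.110e-06; pOH = 5.15; pH = 14 − pOH = 8.85.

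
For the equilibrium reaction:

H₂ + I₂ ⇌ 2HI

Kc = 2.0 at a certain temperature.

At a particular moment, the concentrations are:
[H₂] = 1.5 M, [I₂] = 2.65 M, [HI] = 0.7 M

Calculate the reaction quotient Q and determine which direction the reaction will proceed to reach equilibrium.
Q = 0.123, Q < K, reaction proceeds forward (toward products)

Q = ([HI]^2) / ([H₂] × [I₂])
  = ((0.7)^2) / ((1.5)·(2.65)) = 0.49/3.975 = 0.1233
Since Q = 0.1233 < Kc = 2.0, the reaction proceeds forward (toward products) to reach equilibrium.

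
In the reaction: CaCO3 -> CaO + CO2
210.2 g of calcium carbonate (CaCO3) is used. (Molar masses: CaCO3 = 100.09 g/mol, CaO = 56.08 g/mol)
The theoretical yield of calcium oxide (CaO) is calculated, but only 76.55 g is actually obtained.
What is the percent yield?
Moles of CaCO3 = 210.2 g ÷ 100.09 g/mol = 2.10011 mol
Mole ratio: 1 mol CaO / 1 mol CaCO3
Moles of CaO = 2.10011 × (1/1) = 2.10011 mol
Theoretical yield = 2.10011 mol × 56.08 g/mol = 117.77 g
Actual yield = 76.55 g
Percent yield = (76.55 / 117.77) × 100% = 65.0%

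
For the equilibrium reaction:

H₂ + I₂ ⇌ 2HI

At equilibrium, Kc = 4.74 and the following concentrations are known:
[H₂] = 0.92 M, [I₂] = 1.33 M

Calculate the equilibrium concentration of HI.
[HI] = 2.4083 M

Kc = ([HI]^2) / ([H₂] × [I₂]) = 4.74
[HI]^2 = Kc · (reactant terms)/(other product terms) = 4.74 · 1.2236 / 1 = 5.7999
[HI] = (5.7999)^(1/2) = 2.4083 M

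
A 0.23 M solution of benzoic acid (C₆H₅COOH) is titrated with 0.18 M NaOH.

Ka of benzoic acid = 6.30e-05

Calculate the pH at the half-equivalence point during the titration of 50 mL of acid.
pH = pKa = 4.20

At the half-equivalence point, [HA] = [A⁻], so by Henderson–Hasselbalch pH = pKa + log(1) = pKa.
pKa = −log(6.30e-05) = 4.20.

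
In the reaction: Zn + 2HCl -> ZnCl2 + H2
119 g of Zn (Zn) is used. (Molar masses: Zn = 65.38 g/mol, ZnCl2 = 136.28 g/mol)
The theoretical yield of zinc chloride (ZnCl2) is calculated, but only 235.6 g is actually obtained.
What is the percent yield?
Moles of Zn = 119 g ÷ 65.38 g/mol = 1.82013 mol
Mole ratio: 1 mol ZnCl2 / 1 mol Zn
Moles of ZnCl2 = 1.82013 × (1/1) = 1.82013 mol
Theoretical yield = 1.82013 mol × 136.28 g/mol = 248.05 g
Actual yield = 235.6 g
Percent yield = (235.6 / 248.05) × 100% = 95.0%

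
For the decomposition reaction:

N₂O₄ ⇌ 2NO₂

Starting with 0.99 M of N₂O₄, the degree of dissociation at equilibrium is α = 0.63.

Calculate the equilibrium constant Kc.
K_c = 4.2479

x = α·[A]₀ = 0.63 × 0.99 = 0.6237 M dissociated.
At eq: [N₂O₄] = 0.99 − 0.6237 = 0.3663 M; [NO₂] = 2x = 1.247 M.
Kc = [NO₂]²/[N₂O₄] = (1.247)²/0.3663 = 4.248.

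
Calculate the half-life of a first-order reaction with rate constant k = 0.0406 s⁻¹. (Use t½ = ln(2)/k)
17.07 s

t½ = ln(2)/k = 0.6931/0.0406 = 17.07 s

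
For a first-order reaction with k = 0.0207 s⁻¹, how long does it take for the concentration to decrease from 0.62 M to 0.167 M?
63.37 s

From ln[A] = ln[A]₀ - k·t: t = ln([A]₀/[A])/k = ln(0.62/0.167)/0.0207 = ln(3.7126)/0.0207 = 1.3117/0.0207 = 63.37 s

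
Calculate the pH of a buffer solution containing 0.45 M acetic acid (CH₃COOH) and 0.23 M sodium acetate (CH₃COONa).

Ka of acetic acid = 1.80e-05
pH = 4.45

pKa = -log(1.80e-05) = 4.74. pH = pKa + log([A⁻]/[HA]) = 4.74 + log(0.23/0.45)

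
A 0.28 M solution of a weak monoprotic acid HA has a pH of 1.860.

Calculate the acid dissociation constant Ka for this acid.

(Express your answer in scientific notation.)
K_a = 7.16e-04

[H⁺] = 10^(−pH) = 10^(−1.860) = 1.380e-02 M. For HA ⇌ H⁺ + A⁻, Ka = x²/(C − x) = (1.380e-02)²/(0.28 − 1.380e-02) = 7.16e-04.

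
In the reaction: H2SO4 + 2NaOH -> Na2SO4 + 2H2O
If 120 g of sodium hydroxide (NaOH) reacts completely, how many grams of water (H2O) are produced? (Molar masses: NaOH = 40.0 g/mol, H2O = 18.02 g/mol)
Moles of NaOH = 120 g ÷ 40.0 g/mol = 3 mol
Mole ratio: 2 mol H2O / 2 mol NaOH
Moles of H2O = 3 × (2/2) = 3 mol
Mass of H2O = 3 mol × 18.02 g/mol = 54.06 g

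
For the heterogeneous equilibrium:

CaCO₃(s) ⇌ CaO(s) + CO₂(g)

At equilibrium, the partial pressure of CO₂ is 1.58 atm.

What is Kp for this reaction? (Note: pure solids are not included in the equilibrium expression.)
K_p = 1.58

Solids (CaCO₃, CaO) have activity 1 and are excluded.
Kp = P(CO₂) = 1.58.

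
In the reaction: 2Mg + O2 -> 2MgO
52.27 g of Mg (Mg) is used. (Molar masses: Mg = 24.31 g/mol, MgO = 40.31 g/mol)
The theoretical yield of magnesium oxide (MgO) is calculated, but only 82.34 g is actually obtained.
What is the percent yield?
Moles of Mg = 52.27 g ÷ 24.31 g/mol = 2.15014 mol
Mole ratio: 2 mol MgO / 2 mol Mg
Moles of MgO = 2.15014 × (2/2) = 2.15014 mol
Theoretical yield = 2.15014 mol × 40.31 g/mol = 86.672 g
Actual yield = 82.34 g
Percent yield = (82.34 / 86.672) × 100% = 95.0%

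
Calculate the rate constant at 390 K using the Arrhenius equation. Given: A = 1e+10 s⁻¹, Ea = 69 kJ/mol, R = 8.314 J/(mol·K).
5.73e+00 s⁻¹

k = A·exp(-Ea/(R·T)) = 1e+10·exp(-69000/(8.314·390)) = 1e+10·exp(-21.2801) = 1e+10·5.7300e-10 = 5.73e+00 s⁻¹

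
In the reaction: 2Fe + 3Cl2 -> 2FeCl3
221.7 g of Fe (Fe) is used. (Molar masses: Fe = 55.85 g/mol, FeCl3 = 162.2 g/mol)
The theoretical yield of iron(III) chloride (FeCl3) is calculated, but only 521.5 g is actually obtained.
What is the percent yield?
Moles of Fe = 221.7 g ÷ 55.85 g/mol = 3.96956 mol
Mole ratio: 2 mol FeCl3 / 2 mol Fe
Moles of FeCl3 = 3.96956 × (2/2) = 3.96956 mol
Theoretical yield = 3.96956 mol × 162.2 g/mol = 643.86 g
Actual yield = 521.5 g
Percent yield = (521.5 / 643.86) × 100% = 81.0%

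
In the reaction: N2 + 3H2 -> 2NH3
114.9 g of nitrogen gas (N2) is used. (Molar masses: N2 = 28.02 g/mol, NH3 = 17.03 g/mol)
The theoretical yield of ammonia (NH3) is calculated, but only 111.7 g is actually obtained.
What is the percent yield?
Moles of N2 = 114.9 g ÷ 28.02 g/mol = 4.10064 mol
Mole ratio: 2 mol NH3 / 1 mol N2
Moles of NH3 = 4.10064 × (2/1) = 8.20128 mol
Theoretical yield = 8.20128 mol × 17.03 g/mol = 139.67 g
Actual yield = 111.7 g
Percent yield = (111.7 / 139.67) × 100% = 80.0%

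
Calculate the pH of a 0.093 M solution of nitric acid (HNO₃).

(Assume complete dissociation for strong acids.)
pH = 1.03

[H⁺] = 0.093 M for strong acid. pH = -log[H⁺] = -log(0.093)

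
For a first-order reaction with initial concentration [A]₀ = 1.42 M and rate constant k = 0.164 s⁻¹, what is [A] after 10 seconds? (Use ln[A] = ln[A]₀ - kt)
0.2755 M

ln[A] = ln[A]₀ - k·t = ln(1.42) - (0.164)·(10) = 0.3507 - 1.6400 = -1.2893
[A] = e^(-1.2893) = 0.2755 M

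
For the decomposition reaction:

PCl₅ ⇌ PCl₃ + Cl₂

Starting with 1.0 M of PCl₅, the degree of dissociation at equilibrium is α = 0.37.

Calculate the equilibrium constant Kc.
K_c = 0.2173

x = α·[A]₀ = 0.37 × 1.0 = 0.37 M dissociated.
At eq: [PCl₅] = 1.0 − 0.37 = 0.63 M; [PCl₃] = [Cl₂] = x = 0.37 M.
Kc = [PCl₃][Cl₂]/[PCl₅] = (0.37)²/0.63 = 0.2173.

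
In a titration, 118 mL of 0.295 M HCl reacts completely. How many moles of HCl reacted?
Moles = Molarity × Volume (L)
Moles = 0.295 M × 0.118 L = 0.03481 mol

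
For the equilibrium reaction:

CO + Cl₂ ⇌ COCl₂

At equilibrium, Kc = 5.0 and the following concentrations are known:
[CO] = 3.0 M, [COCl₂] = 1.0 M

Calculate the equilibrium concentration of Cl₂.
[Cl₂] = 0.0667 M

Kc = ([COCl₂]) / ([CO] × [Cl₂]) = 5.0
[Cl₂]^1 = (product terms)/(Kc · other reactant terms) = 1 / (5.0 · 3) = 0.066667
[Cl₂] = 0.0667 M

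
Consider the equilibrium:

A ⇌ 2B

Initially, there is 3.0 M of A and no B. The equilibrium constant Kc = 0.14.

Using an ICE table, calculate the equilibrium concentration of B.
[B] = 0.614 M

ICE: [A] = 3.0 − x, [B] = 2x.
Kc = (2x)²/(3.0 − x) = 0.14 ⇒ 4x² + 0.14x − 0.42 = 0.
x = (−0.14 + √(0.14² + 4·4·0.42))/(2·4) = (−0.14 + √6.7396)/8 = 0.30701.
[B] = 2x = 0.614 M.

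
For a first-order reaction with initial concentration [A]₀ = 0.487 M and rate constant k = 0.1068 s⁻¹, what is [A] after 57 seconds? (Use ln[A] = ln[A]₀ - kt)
0.0011 M

ln[A] = ln[A]₀ - k·t = ln(0.487) - (0.1068)·(57) = -0.7195 - 6.0876 = -6.8071
[A] = e^(-6.8071) = 0.0011 M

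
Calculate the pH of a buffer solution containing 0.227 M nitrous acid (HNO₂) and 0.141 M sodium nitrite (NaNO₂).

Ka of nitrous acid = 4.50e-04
pH = 3.14

pKa = -log(4.50e-04) = 3.35. pH = pKa + log([A⁻]/[HA]) = 3.35 + log(0.141/0.227)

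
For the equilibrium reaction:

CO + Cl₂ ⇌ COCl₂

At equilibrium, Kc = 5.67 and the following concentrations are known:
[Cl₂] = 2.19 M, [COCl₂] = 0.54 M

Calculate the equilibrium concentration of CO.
[CO] = 0.0435 M

Kc = ([COCl₂]) / ([CO] × [Cl₂]) = 5.67
[CO]^1 = (product terms)/(Kc · other reactant terms) = 0.54 / (5.67 · 2.19) = 0.043488
[CO] = 0.0435 M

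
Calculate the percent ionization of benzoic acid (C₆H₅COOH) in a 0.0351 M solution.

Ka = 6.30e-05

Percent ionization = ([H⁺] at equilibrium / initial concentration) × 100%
Percent ionization = 4.15%

Let x = [H⁺]. Ka = x²/(C - x) ⇒ x² + (6.30e-05)x - (6.30e-05)(0.0351) = 0. x = 1.4559e-03. Percent = (1.4559e-03/0.0351) × 100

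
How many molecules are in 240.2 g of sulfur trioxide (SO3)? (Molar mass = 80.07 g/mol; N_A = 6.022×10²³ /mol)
Moles = 240.2 g ÷ 80.07 g/mol = 2.99988 mol
Molecules = 2.99988 mol × 6.022×10²³ /mol = 1.807e+24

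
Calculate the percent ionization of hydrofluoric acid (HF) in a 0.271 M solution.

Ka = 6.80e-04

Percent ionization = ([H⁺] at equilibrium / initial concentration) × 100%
Percent ionization = 4.89%

Let x = [H⁺]. Ka = x²/(C - x) ⇒ x² + (6.80e-04)x - (6.80e-04)(0.271) = 0. x = 1.3239e-02. Percent = (1.3239e-02/0.271) × 100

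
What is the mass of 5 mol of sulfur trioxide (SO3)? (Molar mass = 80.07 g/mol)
Mass = 5 mol × 80.07 g/mol = 400.3 g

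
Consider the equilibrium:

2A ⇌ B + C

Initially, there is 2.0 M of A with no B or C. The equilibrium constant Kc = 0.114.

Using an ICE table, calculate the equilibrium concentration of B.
[B] = 0.403 M

ICE: [A] = 2.0 − 2x, [B] = [C] = x.
Kc = x²/(2.0 − 2x)² = 0.114 ⇒ √Kc = x/(2.0 − 2x).
x = √0.114·2.0/(1 + 2√0.114) = 0.33764·2.0/1.6753 = 0.40308.
[B] = x = 0.403 M.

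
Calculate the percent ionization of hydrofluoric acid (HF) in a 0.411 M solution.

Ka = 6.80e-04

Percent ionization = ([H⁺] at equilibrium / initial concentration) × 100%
Percent ionization = 3.99%

Let x = [H⁺]. Ka = x²/(C - x) ⇒ x² + (6.80e-04)x - (6.80e-04)(0.411) = 0. x = 1.6381e-02. Percent = (1.6381e-02/0.411) × 100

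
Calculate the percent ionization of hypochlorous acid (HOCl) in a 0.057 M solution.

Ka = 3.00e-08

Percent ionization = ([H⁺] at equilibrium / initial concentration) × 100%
Percent ionization = 0.0725%

Let x = [H⁺]. Ka = x²/(C - x) ⇒ x² + (3.00e-08)x - (3.00e-08)(0.057) = 0. x = 4.1337e-05. Percent = (4.1337e-05/0.057) × 100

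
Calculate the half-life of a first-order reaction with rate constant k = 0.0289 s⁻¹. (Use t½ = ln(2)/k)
23.98 s

t½ = ln(2)/k = 0.6931/0.0289 = 23.98 s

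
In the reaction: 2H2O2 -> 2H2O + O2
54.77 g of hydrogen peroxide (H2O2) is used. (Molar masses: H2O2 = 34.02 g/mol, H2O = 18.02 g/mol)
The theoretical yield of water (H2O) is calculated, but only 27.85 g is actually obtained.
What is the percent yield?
Moles of H2O2 = 54.77 g ÷ 34.02 g/mol = 1.60994 mol
Mole ratio: 2 mol H2O / 2 mol H2O2
Moles of H2O = 1.60994 × (2/2) = 1.60994 mol
Theoretical yield = 1.60994 mol × 18.02 g/mol = 29.011 g
Actual yield = 27.85 g
Percent yield = (27.85 / 29.011) × 100% = 96.0%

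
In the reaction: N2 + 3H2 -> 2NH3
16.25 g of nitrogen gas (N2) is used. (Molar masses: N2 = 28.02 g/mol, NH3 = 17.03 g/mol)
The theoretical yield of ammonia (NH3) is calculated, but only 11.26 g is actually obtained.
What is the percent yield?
Moles of N2 = 16.25 g ÷ 28.02 g/mol = 0.579943 mol
Mole ratio: 2 mol NH3 / 1 mol N2
Moles of NH3 = 0.579943 × (2/1) = 1.15989 mol
Theoretical yield = 1.15989 mol × 17.03 g/mol = 19.753 g
Actual yield = 11.26 g
Percent yield = (11.26 / 19.753) × 100% = 57.0%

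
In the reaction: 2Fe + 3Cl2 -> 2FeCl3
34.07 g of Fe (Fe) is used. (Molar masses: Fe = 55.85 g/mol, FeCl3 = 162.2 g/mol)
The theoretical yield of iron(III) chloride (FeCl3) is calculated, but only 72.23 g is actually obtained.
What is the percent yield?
Moles of Fe = 34.07 g ÷ 55.85 g/mol = 0.610027 mol
Mole ratio: 2 mol FeCl3 / 2 mol Fe
Moles of FeCl3 = 0.610027 × (2/2) = 0.610027 mol
Theoretical yield = 0.610027 mol × 162.2 g/mol = 98.946 g
Actual yield = 72.23 g
Percent yield = (72.23 / 98.946) × 100% = 73.0%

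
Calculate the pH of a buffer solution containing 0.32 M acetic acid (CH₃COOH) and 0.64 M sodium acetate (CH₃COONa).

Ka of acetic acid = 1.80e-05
pH = 5.05

pKa = -log(1.80e-05) = 4.74. pH = pKa + log([A⁻]/[HA]) = 4.74 + log(0.64/0.32)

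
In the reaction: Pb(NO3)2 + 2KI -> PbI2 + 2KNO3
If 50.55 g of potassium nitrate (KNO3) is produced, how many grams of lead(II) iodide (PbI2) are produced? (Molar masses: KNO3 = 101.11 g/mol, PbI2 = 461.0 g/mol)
Moles of KNO3 = 50.55 g ÷ 101.11 g/mol = 0.499951 mol
Mole ratio: 1 mol PbI2 / 2 mol KNO3
Moles of PbI2 = 0.499951 × (1/2) = 0.249975 mol
Mass of PbI2 = 0.249975 mol × 461.0 g/mol = 115.2 g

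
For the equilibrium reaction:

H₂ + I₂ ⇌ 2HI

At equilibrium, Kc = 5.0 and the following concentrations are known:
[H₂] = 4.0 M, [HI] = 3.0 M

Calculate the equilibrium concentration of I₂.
[I₂] = 0.4500 M

Kc = ([HI]^2) / ([H₂] × [I₂]) = 5.0
[I₂]^1 = (product terms)/(Kc · other reactant terms) = 9 / (5.0 · 4) = 0.45
[I₂] = 0.4500 M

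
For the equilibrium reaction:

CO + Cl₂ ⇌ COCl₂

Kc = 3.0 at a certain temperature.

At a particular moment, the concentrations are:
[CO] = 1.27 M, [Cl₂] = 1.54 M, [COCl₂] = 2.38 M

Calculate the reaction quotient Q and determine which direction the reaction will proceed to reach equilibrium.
Q = 1.217, Q < K, reaction proceeds forward (toward products)

Q = ([COCl₂]) / ([CO] × [Cl₂])
  = ((2.38)) / ((1.27)·(1.54)) = 2.38/1.9558 = 1.217
Since Q = 1.217 < Kc = 3.0, the reaction proceeds forward (toward products) to reach equilibrium.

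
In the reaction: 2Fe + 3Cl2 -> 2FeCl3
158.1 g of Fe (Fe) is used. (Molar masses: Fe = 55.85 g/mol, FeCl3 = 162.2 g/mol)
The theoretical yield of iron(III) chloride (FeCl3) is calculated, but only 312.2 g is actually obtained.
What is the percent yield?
Moles of Fe = 158.1 g ÷ 55.85 g/mol = 2.8308 mol
Mole ratio: 2 mol FeCl3 / 2 mol Fe
Moles of FeCl3 = 2.8308 × (2/2) = 2.8308 mol
Theoretical yield = 2.8308 mol × 162.2 g/mol = 459.16 g
Actual yield = 312.2 g
Percent yield = (312.2 / 459.16) × 100% = 68.0%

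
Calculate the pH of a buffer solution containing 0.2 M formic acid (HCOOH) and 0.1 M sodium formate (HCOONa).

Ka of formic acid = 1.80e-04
pH = 3.44

pKa = -log(1.80e-04) = 3.74. pH = pKa + log([A⁻]/[HA]) = 3.74 + log(0.1/0.2)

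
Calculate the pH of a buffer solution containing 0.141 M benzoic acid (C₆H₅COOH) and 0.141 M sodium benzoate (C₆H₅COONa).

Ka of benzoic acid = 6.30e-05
pH = 4.20

pKa = -log(6.30e-05) = 4.20. pH = pKa + log([A⁻]/[HA]) = 4.20 + log(0.141/0.141)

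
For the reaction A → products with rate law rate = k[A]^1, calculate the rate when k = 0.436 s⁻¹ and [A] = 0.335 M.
0.1461 M/s

rate = k·[A]^1 = 0.436·(0.335)^1 = 0.436·0.335 = 0.1461 M/s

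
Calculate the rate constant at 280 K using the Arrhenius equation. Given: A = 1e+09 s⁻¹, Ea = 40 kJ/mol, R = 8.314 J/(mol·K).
3.45e+01 s⁻¹

k = A·exp(-Ea/(R·T)) = 1e+09·exp(-40000/(8.314·280)) = 1e+09·exp(-17.1827) = 1e+09·3.4486e-08 = 3.45e+01 s⁻¹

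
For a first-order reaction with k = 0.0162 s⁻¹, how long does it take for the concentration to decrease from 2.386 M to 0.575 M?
87.84 s

From ln[A] = ln[A]₀ - k·t: t = ln([A]₀/[A])/k = ln(2.386/0.575)/0.0162 = ln(4.1496)/0.0162 = 1.4230/0.0162 = 87.84 s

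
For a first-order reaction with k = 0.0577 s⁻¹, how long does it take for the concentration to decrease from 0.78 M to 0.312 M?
15.88 s

From ln[A] = ln[A]₀ - k·t: t = ln([A]₀/[A])/k = ln(0.78/0.312)/0.0577 = ln(2.5000)/0.0577 = 0.9163/0.0577 = 15.88 s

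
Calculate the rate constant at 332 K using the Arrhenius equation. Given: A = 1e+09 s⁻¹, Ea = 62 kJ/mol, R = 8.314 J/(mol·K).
1.76e-01 s⁻¹

k = A·exp(-Ea/(R·T)) = 1e+09·exp(-62000/(8.314·332)) = 1e+09·exp(-22.4617) = 1e+09·1.7579e-10 = 1.76e-01 s⁻¹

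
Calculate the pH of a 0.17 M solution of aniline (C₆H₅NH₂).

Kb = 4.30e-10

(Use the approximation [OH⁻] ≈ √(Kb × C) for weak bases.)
pH = 8.93

[OH⁻] = √(Kb × C) = √(4.30e-10 × 0.17) = 8.5499e-06. pOH = 5.07, pH = 14 - pOH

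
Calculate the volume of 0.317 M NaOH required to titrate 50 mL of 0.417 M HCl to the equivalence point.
V_{base} = 65.8 mL

At equivalence: moles acid = moles base.
moles HCl = 0.417 M × 0.05 L = 0.02085 mol
V_NaOH = 0.02085 mol ÷ 0.317 M = 0.06577 L = 65.8 mL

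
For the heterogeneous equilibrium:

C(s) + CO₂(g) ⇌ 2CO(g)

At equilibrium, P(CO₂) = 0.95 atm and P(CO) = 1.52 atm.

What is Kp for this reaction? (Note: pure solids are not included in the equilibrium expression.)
K_p = 2.432

Solid C is excluded.
Kp = P(CO)²/P(CO₂) = (1.52)²/0.95 = 2.31/0.95 = 2.432.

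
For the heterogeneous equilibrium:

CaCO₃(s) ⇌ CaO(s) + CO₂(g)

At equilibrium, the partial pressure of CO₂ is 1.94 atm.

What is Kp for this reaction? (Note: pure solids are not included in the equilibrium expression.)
K_p = 1.94

Solids (CaCO₃, CaO) have activity 1 and are excluded.
Kp = P(CO₂) = 1.94.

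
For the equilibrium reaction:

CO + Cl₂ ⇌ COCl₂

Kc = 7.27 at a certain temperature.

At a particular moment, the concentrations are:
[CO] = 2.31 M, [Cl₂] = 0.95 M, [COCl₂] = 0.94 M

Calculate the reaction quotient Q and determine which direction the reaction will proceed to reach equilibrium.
Q = 0.428, Q < K, reaction proceeds forward (toward products)

Q = ([COCl₂]) / ([CO] × [Cl₂])
  = ((0.94)) / ((2.31)·(0.95)) = 0.94/2.1945 = 0.4283
Since Q = 0.4283 < Kc = 7.27, the reaction proceeds forward (toward products) to reach equilibrium.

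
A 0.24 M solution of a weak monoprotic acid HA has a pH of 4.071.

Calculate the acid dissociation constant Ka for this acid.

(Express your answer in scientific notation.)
K_a = 3.01e-08

[H⁺] = 10^(−pH) = 10^(−4.071) = 8.492e-05 M. For HA ⇌ H⁺ + A⁻, Ka = x²/(C − x) = (8.492e-05)²/(0.24 − 8.492e-05) = 3.01e-08.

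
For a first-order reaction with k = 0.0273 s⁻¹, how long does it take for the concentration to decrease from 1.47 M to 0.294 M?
58.95 s

From ln[A] = ln[A]₀ - k·t: t = ln([A]₀/[A])/k = ln(1.47/0.294)/0.0273 = ln(5.0000)/0.0273 = 1.6094/0.0273 = 58.95 s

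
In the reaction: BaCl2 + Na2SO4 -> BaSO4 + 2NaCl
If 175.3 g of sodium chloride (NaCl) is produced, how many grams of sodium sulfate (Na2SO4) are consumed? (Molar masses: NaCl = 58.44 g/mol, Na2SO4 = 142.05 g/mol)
Moles of NaCl = 175.3 g ÷ 58.44 g/mol = 2.99966 mol
Mole ratio: 1 mol Na2SO4 / 2 mol NaCl
Moles of Na2SO4 = 2.99966 × (1/2) = 1.49983 mol
Mass of Na2SO4 = 1.49983 mol × 142.05 g/mol = 213.1 g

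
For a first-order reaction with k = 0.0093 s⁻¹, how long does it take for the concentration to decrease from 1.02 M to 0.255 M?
149.06 s

From ln[A] = ln[A]₀ - k·t: t = ln([A]₀/[A])/k = ln(1.02/0.255)/0.0093 = ln(4.0000)/0.0093 = 1.3863/0.0093 = 149.06 s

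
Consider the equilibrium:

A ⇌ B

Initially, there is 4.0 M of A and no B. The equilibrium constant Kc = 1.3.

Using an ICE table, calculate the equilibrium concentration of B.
[B] = 2.261 M

ICE: [A] = 4.0 − x, [B] = x.
Kc = x/(4.0 − x) = 1.3 ⇒ x = 1.3·4.0/(1 + 1.3) = 5.2/2.3 = 2.261.
[B] = x = 2.261 M.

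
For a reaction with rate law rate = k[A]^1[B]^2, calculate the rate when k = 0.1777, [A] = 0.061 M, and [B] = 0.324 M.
0.001138 M/s

rate = k·[A]^1·[B]^2 = 0.1777·(0.061)^1·(0.324)^2 = 0.1777·0.061·0.104976 = 0.001138 M/s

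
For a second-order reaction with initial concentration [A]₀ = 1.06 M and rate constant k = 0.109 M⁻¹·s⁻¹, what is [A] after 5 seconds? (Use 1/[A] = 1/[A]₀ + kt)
0.6719 M

1/[A] = 1/[A]₀ + k·t = 1/1.06 + (0.109)·(5) = 0.9434 + 0.5450 = 1.4884
[A] = 1/1.4884 = 0.6719 M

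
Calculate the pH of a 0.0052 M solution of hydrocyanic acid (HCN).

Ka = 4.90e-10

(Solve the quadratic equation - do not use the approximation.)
pH = 5.80

x² + Ka×x - Ka×C = 0. Using quadratic formula: [H⁺] = 1.5960e-06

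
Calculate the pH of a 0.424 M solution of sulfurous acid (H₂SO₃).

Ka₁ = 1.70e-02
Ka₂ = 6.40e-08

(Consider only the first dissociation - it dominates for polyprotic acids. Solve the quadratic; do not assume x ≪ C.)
pH = 1.11

x² + Ka₁·x − Ka₁·C = 0 with Ka₁ = 1.70e-02, C = 0.424.
x = (−Ka₁ + √(Ka₁² + 4·Ka₁·C))/2 = 7.6824e-02 M, so pH = 1.11.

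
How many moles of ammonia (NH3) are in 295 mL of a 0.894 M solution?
Moles = Molarity × Volume (L)
Moles = 0.894 M × 0.295 L = 0.2637 mol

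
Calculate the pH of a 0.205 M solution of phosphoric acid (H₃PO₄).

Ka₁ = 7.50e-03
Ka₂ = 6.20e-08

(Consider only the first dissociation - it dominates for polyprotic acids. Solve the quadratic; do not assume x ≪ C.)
pH = 1.45

x² + Ka₁·x − Ka₁·C = 0 with Ka₁ = 7.50e-03, C = 0.205.
x = (−Ka₁ + √(Ka₁² + 4·Ka₁·C))/2 = 3.5640e-02 M, so pH = 1.45.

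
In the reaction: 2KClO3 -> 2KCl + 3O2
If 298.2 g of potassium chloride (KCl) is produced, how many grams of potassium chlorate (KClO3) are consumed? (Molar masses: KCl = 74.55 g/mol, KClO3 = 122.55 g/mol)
Moles of KCl = 298.2 g ÷ 74.55 g/mol = 4 mol
Mole ratio: 2 mol KClO3 / 2 mol KCl
Moles of KClO3 = 4 × (2/2) = 4 mol
Mass of KClO3 = 4 mol × 122.55 g/mol = 490.2 g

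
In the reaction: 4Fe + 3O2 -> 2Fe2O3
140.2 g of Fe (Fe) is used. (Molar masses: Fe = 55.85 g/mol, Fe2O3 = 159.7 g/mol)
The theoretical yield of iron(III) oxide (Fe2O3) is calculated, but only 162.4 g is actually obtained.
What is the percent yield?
Moles of Fe = 140.2 g ÷ 55.85 g/mol = 2.5103 mol
Mole ratio: 2 mol Fe2O3 / 4 mol Fe
Moles of Fe2O3 = 2.5103 × (2/4) = 1.25515 mol
Theoretical yield = 1.25515 mol × 159.7 g/mol = 200.45 g
Actual yield = 162.4 g
Percent yield = (162.4 / 200.45) × 100% = 81.0%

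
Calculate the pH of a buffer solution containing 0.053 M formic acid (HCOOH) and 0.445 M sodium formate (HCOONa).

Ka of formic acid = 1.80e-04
pH = 4.67

pKa = -log(1.80e-04) = 3.74. pH = pKa + log([A⁻]/[HA]) = 3.74 + log(0.445/0.053)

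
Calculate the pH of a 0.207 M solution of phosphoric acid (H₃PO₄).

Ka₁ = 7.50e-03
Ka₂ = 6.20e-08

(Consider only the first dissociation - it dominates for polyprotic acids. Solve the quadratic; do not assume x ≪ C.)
pH = 1.45

x² + Ka₁·x − Ka₁·C = 0 with Ka₁ = 7.50e-03, C = 0.207.
x = (−Ka₁ + √(Ka₁² + 4·Ka₁·C))/2 = 3.5830e-02 M, so pH = 1.45.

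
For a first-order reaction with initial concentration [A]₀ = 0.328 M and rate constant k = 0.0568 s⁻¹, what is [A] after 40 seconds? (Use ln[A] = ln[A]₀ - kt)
0.0338 M

ln[A] = ln[A]₀ - k·t = ln(0.328) - (0.0568)·(40) = -1.1147 - 2.2720 = -3.3867
[A] = e^(-3.3867) = 0.0338 M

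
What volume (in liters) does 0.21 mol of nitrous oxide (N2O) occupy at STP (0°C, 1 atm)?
At STP, 1 mol of gas occupies 22.4 L
Volume = 0.21 mol × 22.4 L/mol = 4.70 L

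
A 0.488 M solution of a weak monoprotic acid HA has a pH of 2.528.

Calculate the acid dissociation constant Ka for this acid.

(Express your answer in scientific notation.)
K_a = 1.81e-05

[H⁺] = 10^(−pH) = 10^(−2.528) = 2.965e-03 M. For HA ⇌ H⁺ + A⁻, Ka = x²/(C − x) = (2.965e-03)²/(0.488 − 2.965e-03) = 1.81e-05.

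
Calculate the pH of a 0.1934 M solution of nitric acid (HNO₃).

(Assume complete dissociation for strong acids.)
pH = 0.71

[H⁺] = 0.1934 M for strong acid. pH = -log[H⁺] = -log(0.1934)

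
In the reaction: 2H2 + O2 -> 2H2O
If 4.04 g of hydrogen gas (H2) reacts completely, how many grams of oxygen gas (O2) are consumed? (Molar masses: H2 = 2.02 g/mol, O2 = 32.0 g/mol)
Moles of H2 = 4.04 g ÷ 2.02 g/mol = 2 mol
Mole ratio: 1 mol O2 / 2 mol H2
Moles of O2 = 2 × (1/2) = 1 mol
Mass of O2 = 1 mol × 32.0 g/mol = 32 g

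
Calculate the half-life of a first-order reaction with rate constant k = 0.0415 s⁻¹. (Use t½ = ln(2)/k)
16.70 s

t½ = ln(2)/k = 0.6931/0.0415 = 16.70 s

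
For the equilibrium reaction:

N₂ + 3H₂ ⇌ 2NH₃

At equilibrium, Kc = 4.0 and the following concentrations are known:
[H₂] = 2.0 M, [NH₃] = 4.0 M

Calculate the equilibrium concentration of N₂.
[N₂] = 0.5000 M

Kc = ([NH₃]^2) / ([N₂] × [H₂]^3) = 4.0
[N₂]^1 = (product terms)/(Kc · other reactant terms) = 16 / (4.0 · 8) = 0.5
[N₂] = 0.5000 M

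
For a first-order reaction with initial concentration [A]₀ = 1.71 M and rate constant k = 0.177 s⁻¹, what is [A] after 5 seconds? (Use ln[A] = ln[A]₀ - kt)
0.7057 M

ln[A] = ln[A]₀ - k·t = ln(1.71) - (0.177)·(5) = 0.5365 - 0.8850 = -0.3485
[A] = e^(-0.3485) = 0.7057 M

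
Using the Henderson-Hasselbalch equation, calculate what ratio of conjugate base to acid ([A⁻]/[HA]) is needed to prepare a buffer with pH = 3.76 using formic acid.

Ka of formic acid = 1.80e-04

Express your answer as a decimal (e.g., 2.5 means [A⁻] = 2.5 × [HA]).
[A⁻]/[HA] = 1.036

pKa = −log(1.80e-04) = 3.7447. pH = pKa + log([A⁻]/[HA]). 3.76 = 3.7447 + log(ratio). log(ratio) = 3.76 − 3.7447 = 0.0153. ratio = 10^(0.0153) = 1.036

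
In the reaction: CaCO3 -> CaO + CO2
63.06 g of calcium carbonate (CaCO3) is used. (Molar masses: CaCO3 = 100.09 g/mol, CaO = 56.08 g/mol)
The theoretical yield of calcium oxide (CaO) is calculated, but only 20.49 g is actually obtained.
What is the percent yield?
Moles of CaCO3 = 63.06 g ÷ 100.09 g/mol = 0.630033 mol
Mole ratio: 1 mol CaO / 1 mol CaCO3
Moles of CaO = 0.630033 × (1/1) = 0.630033 mol
Theoretical yield = 0.630033 mol × 56.08 g/mol = 35.332 g
Actual yield = 20.49 g
Percent yield = (20.49 / 35.332) × 100% = 58.0%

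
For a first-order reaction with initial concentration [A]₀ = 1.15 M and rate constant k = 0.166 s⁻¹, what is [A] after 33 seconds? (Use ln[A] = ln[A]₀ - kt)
0.0048 M

ln[A] = ln[A]₀ - k·t = ln(1.15) - (0.166)·(33) = 0.1398 - 5.4780 = -5.3382
[A] = e^(-5.3382) = 0.0048 M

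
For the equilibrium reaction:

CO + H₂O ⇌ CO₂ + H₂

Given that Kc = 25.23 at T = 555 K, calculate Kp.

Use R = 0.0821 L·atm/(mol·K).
K_p = 25.2300

Δn = (moles gaseous products) − (moles gaseous reactants) = 0
T = 555 K; RT = 0.0821 × 555 = 45.5655
Kp = Kc·(RT)^Δn = 25.23 × (45.5655)^0 = 25.23 × 1 = 25.2300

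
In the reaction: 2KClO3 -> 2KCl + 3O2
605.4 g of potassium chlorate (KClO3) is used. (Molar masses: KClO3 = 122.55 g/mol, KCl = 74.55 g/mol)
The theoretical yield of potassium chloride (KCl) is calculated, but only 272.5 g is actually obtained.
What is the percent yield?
Moles of KClO3 = 605.4 g ÷ 122.55 g/mol = 4.94002 mol
Mole ratio: 2 mol KCl / 2 mol KClO3
Moles of KCl = 4.94002 × (2/2) = 4.94002 mol
Theoretical yield = 4.94002 mol × 74.55 g/mol = 368.28 g
Actual yield = 272.5 g
Percent yield = (272.5 / 368.28) × 100% = 74.0%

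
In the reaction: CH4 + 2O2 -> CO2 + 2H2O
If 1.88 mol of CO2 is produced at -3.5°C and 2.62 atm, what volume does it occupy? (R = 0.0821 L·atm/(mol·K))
T = -3.5°C + 273.15 = 269.65 K
V = nRT/P = (1.88 × 0.0821 × 269.65) / 2.62
V = 15.89 L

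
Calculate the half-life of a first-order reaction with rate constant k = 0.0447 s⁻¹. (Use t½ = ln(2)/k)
15.51 s

t½ = ln(2)/k = 0.6931/0.0447 = 15.51 s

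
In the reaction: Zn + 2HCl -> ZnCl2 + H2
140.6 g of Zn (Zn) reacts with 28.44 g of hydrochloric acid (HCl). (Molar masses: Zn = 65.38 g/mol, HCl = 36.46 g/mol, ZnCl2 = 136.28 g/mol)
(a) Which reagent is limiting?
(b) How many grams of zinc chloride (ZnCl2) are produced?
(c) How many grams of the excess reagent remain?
(a) HCl, (b) 53.15 g, (c) 115.1 g

Moles of Zn = 140.6 g ÷ 65.38 g/mol = 2.1505 mol
Moles of HCl = 28.44 g ÷ 36.46 g/mol = 0.780033 mol
Moles ÷ coefficient: Zn: 2.1505/1 = 2.151, HCl: 0.780033/2 = 0.39
(a) HCl has the smaller value, so HCl is the limiting reagent.
(b) Moles of ZnCl2 = 0.780033 mol HCl × (1/2) = 0.390016 mol; mass = 0.390016 mol × 136.28 g/mol = 53.15 g
(c) Zn consumed = 0.780033 × (1/2) = 0.390016 mol; remaining = 2.1505 − 0.390016 = 1.76049 mol; mass = 1.76049 mol × 65.38 g/mol = 115.1 g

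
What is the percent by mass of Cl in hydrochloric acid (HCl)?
Mass of Cl in formula = 35.45 × 1 = 35.45 g/mol
Molar mass = 36.46 g/mol
% Cl = (35.45/36.46) × 100% = 97.23%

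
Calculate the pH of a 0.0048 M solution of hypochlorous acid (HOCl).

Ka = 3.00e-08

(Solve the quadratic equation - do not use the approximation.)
pH = 4.92

x² + Ka×x - Ka×C = 0. Using quadratic formula: [H⁺] = 1.1985e-05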